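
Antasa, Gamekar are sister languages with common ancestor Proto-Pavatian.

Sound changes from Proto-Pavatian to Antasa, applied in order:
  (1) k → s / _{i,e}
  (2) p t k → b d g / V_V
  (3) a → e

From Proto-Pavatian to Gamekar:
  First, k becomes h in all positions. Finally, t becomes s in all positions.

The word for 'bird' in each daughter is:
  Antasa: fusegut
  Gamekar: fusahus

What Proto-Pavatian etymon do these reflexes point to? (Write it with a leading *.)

Position 4: Antasa has e, Gamekar has a. Gamekar preserves a here (none of its changes turn any other segment into a), so the proto-segment is *a.
Position 5: Antasa has g, Gamekar has h. Taking the neighbouring segments as reconstructed: Antasa g could go back to *k or *g; Gamekar h could go back to *k or *h — the one source consistent with every daughter is *k.
Position 7: Antasa has t, Gamekar has s. Antasa preserves t here (none of its changes turn any other segment into t), so the proto-segment is *t.
The remaining positions agree across the daughters. Check the candidate against every language:
Antasa: *fusakut
  fusakut (rule 1 does not apply)
  fusakut → fusagut   [intervocalic voicing]
  fusagut → fusegut   [vowel merger]
  giving Antasa fusegut.
Gamekar: *fusakut > fusahut > fusahus  (by unconditioned shift, unconditioned shift)
No other proto-form is consistent with every reflex, so the reconstruction is *fusakut.

*fusakut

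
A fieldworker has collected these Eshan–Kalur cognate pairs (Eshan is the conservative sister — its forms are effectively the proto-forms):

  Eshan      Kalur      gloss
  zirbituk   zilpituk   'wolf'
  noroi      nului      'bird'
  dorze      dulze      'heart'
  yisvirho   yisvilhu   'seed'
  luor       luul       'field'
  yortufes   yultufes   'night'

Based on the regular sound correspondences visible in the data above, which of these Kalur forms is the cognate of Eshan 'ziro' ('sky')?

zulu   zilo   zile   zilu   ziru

noroi ~ nului — Eshan r corresponds to Kalur l between vowels (before a back vowel).
yisvirho ~ yisvilhu — Eshan o corresponds to Kalur u word-finally.
Applying these to Eshan 'ziro':
  ziro → zilo   (r→l between vowels (before a back vowel))
  zilo → zilu   (o→u word-finally)
So the Kalur cognate is 'zilu'.

zilu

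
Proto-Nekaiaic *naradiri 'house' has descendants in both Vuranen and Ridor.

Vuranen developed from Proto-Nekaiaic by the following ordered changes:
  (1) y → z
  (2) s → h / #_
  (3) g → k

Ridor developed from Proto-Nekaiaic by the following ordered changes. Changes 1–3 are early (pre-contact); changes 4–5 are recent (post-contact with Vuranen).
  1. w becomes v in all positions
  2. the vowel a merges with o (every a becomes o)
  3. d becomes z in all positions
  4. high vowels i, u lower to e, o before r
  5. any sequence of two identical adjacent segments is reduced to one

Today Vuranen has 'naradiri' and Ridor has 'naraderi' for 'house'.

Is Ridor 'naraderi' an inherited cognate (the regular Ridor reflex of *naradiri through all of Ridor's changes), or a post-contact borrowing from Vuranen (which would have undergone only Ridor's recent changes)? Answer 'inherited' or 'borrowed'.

borrowed

If inherited, *naradiri would pass through all of Ridor's changes:
Ridor: start from *naradiri.
  rule 1: no change — naradiri
  rule 2 (vowel merger): naradiri → norodiri
  rule 3 (unconditioned shift): norodiri → noroziri
  rule 4 (pre-rhotic lowering): noroziri → norozeri
  rule 5: no change — norozeri
  ⇒ Ridor norozeri
If borrowed from Vuranen 'naradiri' after the early changes, it would undergo only the recent ones:
  rule 4 (pre-rhotic lowering): naradiri → naraderi
  rule 5 (degemination): no change (naraderi)
  ⇒ as a loan: naraderi
Ridor 'naraderi' matches the loan outcome 'naraderi', not the inherited 'norozeri' — it skipped the early Ridor changes, so it was borrowed from Vuranen.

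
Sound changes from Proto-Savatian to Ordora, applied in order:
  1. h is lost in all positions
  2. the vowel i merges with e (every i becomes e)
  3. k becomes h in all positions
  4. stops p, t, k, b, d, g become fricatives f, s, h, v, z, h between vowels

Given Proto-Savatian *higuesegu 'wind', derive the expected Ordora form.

ehuesehu

Ordora: *higuesegu
  higuesegu → iguesegu   [h-loss]
  iguesegu → eguesegu   [vowel merger]
  eguesegu (rule 3 does not apply)
  eguesegu → ehuesehu   [intervocalic lenition]
  giving Ordora ehuesehu.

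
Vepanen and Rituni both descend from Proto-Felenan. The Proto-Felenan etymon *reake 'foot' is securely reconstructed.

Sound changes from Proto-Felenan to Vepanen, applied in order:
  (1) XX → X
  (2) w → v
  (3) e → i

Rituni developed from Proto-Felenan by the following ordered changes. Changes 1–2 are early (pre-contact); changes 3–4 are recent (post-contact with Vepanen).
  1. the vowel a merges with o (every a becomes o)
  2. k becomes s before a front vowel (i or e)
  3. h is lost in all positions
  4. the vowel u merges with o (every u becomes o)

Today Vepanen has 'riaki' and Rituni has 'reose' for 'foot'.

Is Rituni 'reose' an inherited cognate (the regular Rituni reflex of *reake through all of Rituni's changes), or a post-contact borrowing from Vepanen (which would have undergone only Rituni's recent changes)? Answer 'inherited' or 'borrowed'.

If inherited, *reake would pass through all of Rituni's changes:
Rituni: *reake > reoke > reose  (by vowel merger, palatalisation)
If borrowed from Vepanen 'riaki' after the early changes, it would undergo only the recent ones:
  rule 3 (h-loss): no change (riaki)
  rule 4 (vowel merger): no change (riaki)
  ⇒ as a loan: riaki
Rituni 'reose' matches the inherited outcome exactly, so it is an inherited cognate, not a loan.

inherited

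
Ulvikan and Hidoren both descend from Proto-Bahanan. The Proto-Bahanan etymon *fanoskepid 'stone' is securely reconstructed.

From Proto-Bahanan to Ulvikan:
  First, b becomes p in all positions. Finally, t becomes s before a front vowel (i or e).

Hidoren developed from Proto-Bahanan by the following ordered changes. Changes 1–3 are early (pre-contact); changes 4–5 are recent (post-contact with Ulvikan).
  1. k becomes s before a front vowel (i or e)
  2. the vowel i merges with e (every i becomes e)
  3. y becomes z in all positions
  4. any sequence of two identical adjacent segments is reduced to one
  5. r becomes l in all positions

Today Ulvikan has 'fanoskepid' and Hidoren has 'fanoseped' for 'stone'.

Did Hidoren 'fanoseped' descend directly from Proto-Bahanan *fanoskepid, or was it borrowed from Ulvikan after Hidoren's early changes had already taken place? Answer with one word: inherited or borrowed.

inherited

If inherited, *fanoskepid would pass through all of Hidoren's changes:
Hidoren: start from *fanoskepid.
  rule 1 (palatalisation): fanoskepid → fanossepid
  rule 2 (vowel merger): fanossepid → fanosseped
  rule 3: no change — fanosseped
  rule 4 (degemination): fanosseped → fanoseped
  rule 5: no change — fanoseped
  ⇒ Hidoren fanoseped
If borrowed from Ulvikan 'fanoskepid' after the early changes, it would undergo only the recent ones:
  rule 4 (degemination): no change (fanoskepid)
  rule 5 (unconditioned shift): no change (fanoskepid)
  ⇒ as a loan: fanoskepid
Hidoren 'fanoseped' matches the inherited outcome exactly, so it is an inherited cognate, not a loan.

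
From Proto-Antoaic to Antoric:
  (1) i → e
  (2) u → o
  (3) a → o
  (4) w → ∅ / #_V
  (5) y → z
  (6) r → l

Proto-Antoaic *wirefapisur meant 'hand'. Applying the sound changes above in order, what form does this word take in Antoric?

Antoric: *wirefapisur > werefapesur > werefapesor > werefopesor > erefopesor > elefopesol  (by vowel merger, vowel merger, vowel merger, glide loss, unconditioned shift)

elefopesol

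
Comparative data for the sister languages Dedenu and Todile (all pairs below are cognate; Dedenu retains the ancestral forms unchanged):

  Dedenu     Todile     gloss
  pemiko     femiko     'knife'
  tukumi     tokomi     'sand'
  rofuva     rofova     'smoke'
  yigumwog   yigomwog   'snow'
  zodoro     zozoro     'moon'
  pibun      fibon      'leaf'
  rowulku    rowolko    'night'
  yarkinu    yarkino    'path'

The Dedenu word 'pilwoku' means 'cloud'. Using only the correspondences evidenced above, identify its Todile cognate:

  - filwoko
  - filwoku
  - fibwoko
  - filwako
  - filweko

pibun ~ fibon — Dedenu p corresponds to Todile f word-initially before a front vowel.
rowulku ~ rowolko, yarkinu ~ yarkino — Dedenu u corresponds to Todile o word-finally.
Applying these to Dedenu 'pilwoku':
  pilwoku → filwoku   (p→f word-initially before a front vowel)
  filwoku → filwoko   (u→o word-finally)
So the Todile cognate is 'filwoko'.

filwoko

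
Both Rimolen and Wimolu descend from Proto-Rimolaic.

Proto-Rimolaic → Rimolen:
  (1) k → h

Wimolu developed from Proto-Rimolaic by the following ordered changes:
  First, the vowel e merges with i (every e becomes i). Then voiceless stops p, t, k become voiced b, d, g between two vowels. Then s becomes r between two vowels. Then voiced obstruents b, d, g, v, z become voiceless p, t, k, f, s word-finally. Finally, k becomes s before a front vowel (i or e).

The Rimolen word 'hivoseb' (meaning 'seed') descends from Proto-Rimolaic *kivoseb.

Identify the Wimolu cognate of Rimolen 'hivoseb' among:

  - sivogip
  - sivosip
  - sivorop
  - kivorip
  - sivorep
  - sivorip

Wimolu: start from *kivoseb.
  rule 1 (vowel merger): kivoseb → kivosib
  rule 2: no change — kivosib
  rule 3 (rhotacism): kivosib → kivorib
  rule 4 (final devoicing): kivorib → kivorip
  rule 5 (palatalisation): kivorip → sivorip
  ⇒ Wimolu sivorip
Among the options, 'sivorip' alone shows every Wimolu change applied in order.

sivorip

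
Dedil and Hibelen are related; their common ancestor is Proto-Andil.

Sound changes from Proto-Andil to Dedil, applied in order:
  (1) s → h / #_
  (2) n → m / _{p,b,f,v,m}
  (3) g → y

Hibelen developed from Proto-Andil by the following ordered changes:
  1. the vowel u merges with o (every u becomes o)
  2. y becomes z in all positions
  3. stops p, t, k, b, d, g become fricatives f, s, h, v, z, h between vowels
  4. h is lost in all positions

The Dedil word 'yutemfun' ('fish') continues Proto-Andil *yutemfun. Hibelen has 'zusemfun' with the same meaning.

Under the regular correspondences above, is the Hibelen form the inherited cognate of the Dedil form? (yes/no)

Derive the expected Hibelen reflex of *yutemfun:
Hibelen: start from *yutemfun.
  rule 1 (vowel merger): yutemfun → yotemfon
  rule 2 (unconditioned shift): yotemfon → zotemfon
  rule 3 (intervocalic lenition): zotemfon → zosemfon
  rule 4: no change — zosemfon
  ⇒ Hibelen zosemfon
The regular Hibelen reflex would be 'zosemfon', but the attested form is 'zusemfun'. The correspondence is irregular, so they are not cognates (the Hibelen form has a different source).

no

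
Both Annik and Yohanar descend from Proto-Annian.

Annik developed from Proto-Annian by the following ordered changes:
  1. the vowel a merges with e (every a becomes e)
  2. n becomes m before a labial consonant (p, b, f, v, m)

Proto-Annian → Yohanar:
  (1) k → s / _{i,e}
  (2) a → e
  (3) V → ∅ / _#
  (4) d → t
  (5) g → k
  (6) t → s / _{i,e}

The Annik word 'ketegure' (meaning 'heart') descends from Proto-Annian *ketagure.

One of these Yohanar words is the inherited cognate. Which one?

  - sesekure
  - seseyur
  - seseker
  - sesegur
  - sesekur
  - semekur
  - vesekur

Yohanar: *ketagure > setagure > setegure > setegur > setekur > sesekur  (by palatalisation, vowel merger, apocope, unconditioned shift, palatalisation)
The other candidates each miss or misapply at least one Yohanar change.

sesekur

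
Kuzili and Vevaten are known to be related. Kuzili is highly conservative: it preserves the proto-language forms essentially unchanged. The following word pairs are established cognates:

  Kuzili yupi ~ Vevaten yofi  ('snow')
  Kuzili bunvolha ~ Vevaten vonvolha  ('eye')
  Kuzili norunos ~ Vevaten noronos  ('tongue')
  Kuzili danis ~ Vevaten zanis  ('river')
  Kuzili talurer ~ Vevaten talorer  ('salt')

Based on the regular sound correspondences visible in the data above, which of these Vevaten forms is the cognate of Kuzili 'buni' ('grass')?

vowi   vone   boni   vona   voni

bunvolha ~ vonvolha — Kuzili b corresponds to Vevaten v word-initially before a back vowel.
bunvolha ~ vonvolha, norunos ~ noronos — Kuzili u corresponds to Vevaten o after a consonant, before a nasal.
Applying these to Kuzili 'buni':
  buni → vuni   (b→v word-initially before a back vowel)
  vuni → voni   (u→o after a consonant, before a nasal)
So the Vevaten cognate is 'voni'.

voni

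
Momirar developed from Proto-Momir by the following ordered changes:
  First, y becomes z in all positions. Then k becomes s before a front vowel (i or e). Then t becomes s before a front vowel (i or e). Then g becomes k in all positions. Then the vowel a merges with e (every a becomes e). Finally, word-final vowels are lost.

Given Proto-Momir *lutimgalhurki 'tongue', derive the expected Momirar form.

Momirar: *lutimgalhurki
  lutimgalhurki (rule 1 does not apply)
  lutimgalhurki → lutimgalhursi   [palatalisation]
  lutimgalhursi → lusimgalhursi   [palatalisation]
  lusimgalhursi → lusimkalhursi   [unconditioned shift]
  lusimkalhursi → lusimkelhursi   [vowel merger]
  lusimkelhursi → lusimkelhurs   [apocope]
  giving Momirar lusimkelhurs.

lusimkelhurs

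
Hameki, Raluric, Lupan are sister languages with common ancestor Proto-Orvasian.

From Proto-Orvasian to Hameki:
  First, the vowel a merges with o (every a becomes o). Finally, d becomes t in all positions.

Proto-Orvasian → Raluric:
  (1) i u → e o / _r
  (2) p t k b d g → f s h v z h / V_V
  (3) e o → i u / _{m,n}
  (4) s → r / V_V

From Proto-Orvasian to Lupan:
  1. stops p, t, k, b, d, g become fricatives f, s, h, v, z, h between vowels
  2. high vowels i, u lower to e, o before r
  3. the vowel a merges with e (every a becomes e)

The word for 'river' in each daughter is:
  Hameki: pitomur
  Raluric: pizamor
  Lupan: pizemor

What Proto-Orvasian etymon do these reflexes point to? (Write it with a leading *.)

Position 6: Hameki has u, Raluric has o, Lupan has o. Hameki preserves u here (none of its changes turn any other segment into u), so the proto-segment is *u.
Position 3: Hameki has t, Raluric has z, Lupan has z. Taking the neighbouring segments as reconstructed: Hameki t could go back to *t or *d; Raluric z could go back to *d or *z; Lupan z could go back to *d or *z — the one source consistent with every daughter is *d.
This points to *pidamur. Verify forward in each daughter:
Hameki: start from *pidamur.
  rule 1 (vowel merger): pidamur → pidomur
  rule 2 (unconditioned shift): pidomur → pitomur
  ⇒ Hameki pitomur
Raluric: start from *pidamur.
  rule 1 (pre-rhotic lowering): pidamur → pidamor
  rule 2 (intervocalic lenition): pidamor → pizamor
  rule 3: no change — pizamor
  rule 4: no change — pizamor
  ⇒ Raluric pizamor
Lupan: *pidamur
  pidamur → pizamur   [intervocalic lenition]
  pizamur → pizamor   [pre-rhotic lowering]
  pizamor → pizemor   [vowel merger]
  giving Lupan pizemor.
No other proto-form is consistent with every reflex, so the reconstruction is *pidamur.

*pidamur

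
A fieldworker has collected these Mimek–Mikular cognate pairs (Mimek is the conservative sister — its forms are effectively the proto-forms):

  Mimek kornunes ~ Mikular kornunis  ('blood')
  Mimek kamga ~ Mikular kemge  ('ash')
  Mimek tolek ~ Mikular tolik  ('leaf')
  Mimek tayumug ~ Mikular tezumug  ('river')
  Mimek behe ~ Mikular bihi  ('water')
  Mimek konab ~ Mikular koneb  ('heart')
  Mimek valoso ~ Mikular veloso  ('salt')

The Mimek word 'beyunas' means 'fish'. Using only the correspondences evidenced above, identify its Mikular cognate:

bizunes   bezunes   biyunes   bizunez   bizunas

bizunes

kornunes ~ kornunis, tolek ~ tolik — Mimek e corresponds to Mikular i after a consonant, before a consonant other than r, m, n, p, b, f, v.
tayumug ~ tezumug — Mimek y corresponds to Mikular z between vowels (before a back vowel).
tayumug ~ tezumug, valoso ~ veloso — Mimek a corresponds to Mikular e after a consonant, before a consonant other than r, m, n, p, b, f, v.
Applying these to Mimek 'beyunas':
  beyunas → biyunas   (e→i after a consonant, before a consonant other than r, m, n, p, b, f, v)
  biyunas → bizunas   (y→z between vowels (before a back vowel))
  bizunas → bizunes   (a→e after a consonant, before a consonant other than r, m, n, p, b, f, v)
So the Mikular cognate is 'bizunes'.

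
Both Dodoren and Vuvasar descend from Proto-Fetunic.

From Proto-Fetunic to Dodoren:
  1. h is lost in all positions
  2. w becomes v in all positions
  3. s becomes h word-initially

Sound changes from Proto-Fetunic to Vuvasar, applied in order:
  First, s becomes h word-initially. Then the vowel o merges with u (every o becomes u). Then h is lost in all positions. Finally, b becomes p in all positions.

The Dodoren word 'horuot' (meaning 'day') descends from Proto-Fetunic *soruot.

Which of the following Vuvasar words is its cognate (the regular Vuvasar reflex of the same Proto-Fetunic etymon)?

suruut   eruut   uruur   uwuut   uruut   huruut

uruut

Vuvasar: start from *soruot.
  rule 1 (debuccalisation): soruot → horuot
  rule 2 (vowel merger): horuot → huruut
  rule 3 (h-loss): huruut → uruut
  rule 4: no change — uruut
  ⇒ Vuvasar uruut
Among the options, 'uruut' alone shows every Vuvasar change applied in order.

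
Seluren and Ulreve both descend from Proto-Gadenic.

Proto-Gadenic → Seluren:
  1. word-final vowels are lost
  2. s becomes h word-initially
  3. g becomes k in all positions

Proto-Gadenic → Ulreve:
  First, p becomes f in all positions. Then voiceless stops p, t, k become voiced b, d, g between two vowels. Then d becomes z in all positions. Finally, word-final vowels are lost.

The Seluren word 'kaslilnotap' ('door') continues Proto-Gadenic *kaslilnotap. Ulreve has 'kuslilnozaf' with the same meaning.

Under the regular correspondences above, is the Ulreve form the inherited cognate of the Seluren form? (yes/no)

Derive the expected Ulreve reflex of *kaslilnotap:
Ulreve: *kaslilnotap
  kaslilnotap → kaslilnotaf   [unconditioned shift]
  kaslilnotaf → kaslilnodaf   [intervocalic voicing]
  kaslilnodaf → kaslilnozaf   [unconditioned shift]
  kaslilnozaf (rule 4 does not apply)
  giving Ulreve kaslilnozaf.
The regular Ulreve reflex would be 'kaslilnozaf', but the attested form is 'kuslilnozaf'. The correspondence is irregular, so they are not cognates (the Ulreve form has a different source).

no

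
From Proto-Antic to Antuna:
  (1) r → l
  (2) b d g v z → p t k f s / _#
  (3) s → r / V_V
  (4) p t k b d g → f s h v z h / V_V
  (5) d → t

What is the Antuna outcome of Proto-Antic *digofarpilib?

tihofalpilip

Antuna: *digofarpilib > digofalpilib > digofalpilip > dihofalpilip > tihofalpilip  (by unconditioned shift, final devoicing, intervocalic lenition, unconditioned shift)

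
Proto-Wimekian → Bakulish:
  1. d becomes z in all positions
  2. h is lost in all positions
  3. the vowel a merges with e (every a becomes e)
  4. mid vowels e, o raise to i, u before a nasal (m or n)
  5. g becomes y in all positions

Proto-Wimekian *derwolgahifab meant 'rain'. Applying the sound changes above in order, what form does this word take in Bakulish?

Bakulish: *derwolgahifab
  derwolgahifab → zerwolgahifab   [unconditioned shift]
  zerwolgahifab → zerwolgaifab   [h-loss]
  zerwolgaifab → zerwolgeifeb   [vowel merger]
  zerwolgeifeb (rule 4 does not apply)
  zerwolgeifeb → zerwolyeifeb   [unconditioned shift]
  giving Bakulish zerwolyeifeb.

zerwolyeifeb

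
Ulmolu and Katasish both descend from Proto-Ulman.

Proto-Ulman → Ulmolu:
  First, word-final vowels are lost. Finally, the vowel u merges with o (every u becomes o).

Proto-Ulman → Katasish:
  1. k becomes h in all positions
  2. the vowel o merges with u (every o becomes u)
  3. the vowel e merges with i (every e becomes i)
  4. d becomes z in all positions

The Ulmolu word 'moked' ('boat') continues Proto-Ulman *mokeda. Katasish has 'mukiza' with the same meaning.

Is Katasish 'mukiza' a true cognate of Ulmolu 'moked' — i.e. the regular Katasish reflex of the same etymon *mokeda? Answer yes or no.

Derive the expected Katasish reflex of *mokeda:
Katasish: *mokeda > moheda > muheda > muhida > muhiza  (by unconditioned shift, vowel merger, vowel merger, unconditioned shift)
The regular Katasish reflex would be 'muhiza', but the attested form is 'mukiza'. The correspondence is irregular, so they are not cognates (the Katasish form has a different source).

no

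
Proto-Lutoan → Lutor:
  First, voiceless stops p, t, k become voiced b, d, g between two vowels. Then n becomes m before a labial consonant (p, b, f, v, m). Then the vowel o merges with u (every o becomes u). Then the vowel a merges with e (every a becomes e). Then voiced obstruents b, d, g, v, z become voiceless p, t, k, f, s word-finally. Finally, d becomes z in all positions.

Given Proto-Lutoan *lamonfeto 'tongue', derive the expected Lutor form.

Lutor: *lamonfeto
  lamonfeto → lamonfedo   [intervocalic voicing]
  lamonfedo → lamomfedo   [nasal place assimilation]
  lamomfedo → lamumfedu   [vowel merger]
  lamumfedu → lemumfedu   [vowel merger]
  lemumfedu (rule 5 does not apply)
  lemumfedu → lemumfezu   [unconditioned shift]
  giving Lutor lemumfezu.

lemumfezu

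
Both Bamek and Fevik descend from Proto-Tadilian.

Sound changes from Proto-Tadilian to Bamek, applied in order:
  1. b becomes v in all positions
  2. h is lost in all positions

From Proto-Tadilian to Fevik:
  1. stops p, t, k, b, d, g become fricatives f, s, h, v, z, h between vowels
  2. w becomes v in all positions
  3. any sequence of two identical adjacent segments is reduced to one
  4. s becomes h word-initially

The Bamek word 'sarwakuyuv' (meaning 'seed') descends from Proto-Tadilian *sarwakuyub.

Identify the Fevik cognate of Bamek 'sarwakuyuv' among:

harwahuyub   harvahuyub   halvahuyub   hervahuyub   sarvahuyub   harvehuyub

harvahuyub

Fevik: *sarwakuyub
  sarwakuyub → sarwahuyub   [intervocalic lenition]
  sarwahuyub → sarvahuyub   [unconditioned shift]
  sarvahuyub (rule 3 does not apply)
  sarvahuyub → harvahuyub   [debuccalisation]
  giving Fevik harvahuyub.
The other candidates each miss or misapply at least one Fevik change.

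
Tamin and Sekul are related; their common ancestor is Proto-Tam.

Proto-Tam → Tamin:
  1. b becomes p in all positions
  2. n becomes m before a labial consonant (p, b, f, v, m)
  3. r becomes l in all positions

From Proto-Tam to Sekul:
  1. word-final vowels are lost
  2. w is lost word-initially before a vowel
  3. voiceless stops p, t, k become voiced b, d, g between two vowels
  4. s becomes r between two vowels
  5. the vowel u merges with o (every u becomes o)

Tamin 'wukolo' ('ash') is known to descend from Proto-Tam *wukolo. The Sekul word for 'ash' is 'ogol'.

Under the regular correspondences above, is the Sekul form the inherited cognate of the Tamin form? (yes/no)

Derive the expected Sekul reflex of *wukolo:
Sekul: *wukolo
  wukolo → wukol   [apocope]
  wukol → ukol   [glide loss]
  ukol → ugol   [intervocalic voicing]
  ugol (rule 4 does not apply)
  ugol → ogol   [vowel merger]
  giving Sekul ogol.
Sekul 'ogol' matches the regular reflex exactly, so the pair is cognate.

yes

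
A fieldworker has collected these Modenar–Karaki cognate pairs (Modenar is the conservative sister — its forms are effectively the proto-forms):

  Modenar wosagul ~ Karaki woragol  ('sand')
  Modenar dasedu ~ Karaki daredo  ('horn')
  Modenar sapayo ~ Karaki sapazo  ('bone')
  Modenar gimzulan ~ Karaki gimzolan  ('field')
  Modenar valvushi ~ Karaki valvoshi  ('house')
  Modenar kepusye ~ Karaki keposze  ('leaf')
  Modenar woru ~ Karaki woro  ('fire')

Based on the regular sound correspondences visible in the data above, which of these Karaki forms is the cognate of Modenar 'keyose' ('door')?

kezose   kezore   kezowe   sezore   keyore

sapayo ~ sapazo — Modenar y corresponds to Karaki z between vowels (before a back vowel).
dasedu ~ daredo — Modenar s corresponds to Karaki r between vowels (before a front vowel).
Applying these to Modenar 'keyose':
  keyose → kezose   (y→z between vowels (before a back vowel))
  kezose → kezore   (s→r between vowels (before a front vowel))
So the Karaki cognate is 'kezore'.

kezore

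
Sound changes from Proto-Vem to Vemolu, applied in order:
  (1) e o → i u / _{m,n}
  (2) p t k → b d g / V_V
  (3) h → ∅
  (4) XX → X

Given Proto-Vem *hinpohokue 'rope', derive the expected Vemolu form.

inpogue

Vemolu: start from *hinpohokue.
  rule 1: no change — hinpohokue
  rule 2 (intervocalic voicing): hinpohokue → hinpohogue
  rule 3 (h-loss): hinpohogue → inpoogue
  rule 4 (degemination): inpoogue → inpogue
  ⇒ Vemolu inpogue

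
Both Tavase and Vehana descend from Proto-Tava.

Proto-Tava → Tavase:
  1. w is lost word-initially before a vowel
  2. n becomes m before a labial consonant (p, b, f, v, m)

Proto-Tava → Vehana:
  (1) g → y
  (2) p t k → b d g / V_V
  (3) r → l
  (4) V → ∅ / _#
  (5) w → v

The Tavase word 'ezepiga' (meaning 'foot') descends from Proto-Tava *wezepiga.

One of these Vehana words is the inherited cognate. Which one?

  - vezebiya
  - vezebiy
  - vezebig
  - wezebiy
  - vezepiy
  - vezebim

Vehana: *wezepiga
  wezepiga → wezepiya   [unconditioned shift]
  wezepiya → wezebiya   [intervocalic voicing]
  wezebiya (rule 3 does not apply)
  wezebiya → wezebiy   [apocope]
  wezebiy → vezebiy   [unconditioned shift]
  giving Vehana vezebiy.
Among the options, 'vezebiy' alone shows every Vehana change applied in order.

vezebiy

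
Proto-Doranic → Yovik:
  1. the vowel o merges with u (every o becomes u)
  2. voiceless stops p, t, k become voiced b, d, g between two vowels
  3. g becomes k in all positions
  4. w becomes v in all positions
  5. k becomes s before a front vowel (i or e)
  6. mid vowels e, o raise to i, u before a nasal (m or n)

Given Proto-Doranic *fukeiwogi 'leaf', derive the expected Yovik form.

fuseivusi

Yovik: start from *fukeiwogi.
  rule 1 (vowel merger): fukeiwogi → fukeiwugi
  rule 2 (intervocalic voicing): fukeiwugi → fugeiwugi
  rule 3 (unconditioned shift): fugeiwugi → fukeiwuki
  rule 4 (unconditioned shift): fukeiwuki → fukeivuki
  rule 5 (palatalisation): fukeivuki → fuseivusi
  rule 6: no change — fuseivusi
  ⇒ Yovik fuseivusi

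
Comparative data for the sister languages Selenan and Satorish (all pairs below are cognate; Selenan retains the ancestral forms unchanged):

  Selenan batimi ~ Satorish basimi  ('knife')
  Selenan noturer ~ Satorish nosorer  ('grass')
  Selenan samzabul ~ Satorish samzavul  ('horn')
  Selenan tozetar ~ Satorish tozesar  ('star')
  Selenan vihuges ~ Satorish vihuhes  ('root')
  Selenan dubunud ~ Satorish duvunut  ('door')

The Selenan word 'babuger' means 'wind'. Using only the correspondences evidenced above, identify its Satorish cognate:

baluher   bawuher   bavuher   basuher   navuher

bavuher

samzabul ~ samzavul, dubunud ~ duvunut — Selenan b corresponds to Satorish v between vowels (before a back vowel).
vihuges ~ vihuhes — Selenan g corresponds to Satorish h between vowels (before a front vowel).
Applying these to Selenan 'babuger':
  babuger → bavuger   (b→v between vowels (before a back vowel))
  bavuger → bavuher   (g→h between vowels (before a front vowel))
So the Satorish cognate is 'bavuher'.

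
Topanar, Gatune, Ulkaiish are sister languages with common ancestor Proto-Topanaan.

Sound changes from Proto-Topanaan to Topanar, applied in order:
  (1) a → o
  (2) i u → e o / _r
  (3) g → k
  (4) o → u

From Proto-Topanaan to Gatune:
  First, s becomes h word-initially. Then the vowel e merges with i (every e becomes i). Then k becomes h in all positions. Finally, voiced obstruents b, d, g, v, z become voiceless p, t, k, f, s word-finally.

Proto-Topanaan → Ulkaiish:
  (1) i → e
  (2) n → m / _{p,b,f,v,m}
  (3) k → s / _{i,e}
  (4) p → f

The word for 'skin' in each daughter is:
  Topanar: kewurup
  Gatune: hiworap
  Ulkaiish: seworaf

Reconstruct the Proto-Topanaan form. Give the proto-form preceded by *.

*keworap

Position 4: Topanar has u, Gatune has o, Ulkaiish has o. Gatune preserves o here (none of its changes turn any other segment into o), so the proto-segment is *o.
Position 2: Topanar has e, Gatune has i, Ulkaiish has e. Taking the neighbouring segments as reconstructed: Topanar e can only go back to *e; Gatune i could go back to *e or *i; Ulkaiish e could go back to *e or *i — the one source consistent with every daughter is *e.
Position 7: Topanar has p, Gatune has p, Ulkaiish has f. Topanar preserves p here (none of its changes turn any other segment into p), so the proto-segment is *p.
Continuing position by position gives *keworap; check it forward:
Topanar: start from *keworap.
  rule 1 (vowel merger): keworap → keworop
  rule 2: no change — keworop
  rule 3: no change — keworop
  rule 4 (vowel merger): keworop → kewurup
  ⇒ Topanar kewurup
Gatune: *keworap
  keworap (rule 1 does not apply)
  keworap → kiworap   [vowel merger]
  kiworap → hiworap   [unconditioned shift]
  hiworap (rule 4 does not apply)
  giving Gatune hiworap.
Ulkaiish: start from *keworap.
  rule 1: no change — keworap
  rule 2: no change — keworap
  rule 3 (palatalisation): keworap → seworap
  rule 4 (unconditioned shift): seworap → seworaf
  ⇒ Ulkaiish seworaf
*keworap is the unique common source.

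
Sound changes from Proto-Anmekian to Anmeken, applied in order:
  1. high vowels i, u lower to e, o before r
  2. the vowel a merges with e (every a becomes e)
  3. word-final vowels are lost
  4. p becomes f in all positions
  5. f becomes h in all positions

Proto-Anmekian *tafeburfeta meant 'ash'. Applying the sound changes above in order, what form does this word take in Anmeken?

teheborhet

Anmeken: *tafeburfeta
  tafeburfeta → tafeborfeta   [pre-rhotic lowering]
  tafeborfeta → tefeborfete   [vowel merger]
  tefeborfete → tefeborfet   [apocope]
  tefeborfet (rule 4 does not apply)
  tefeborfet → teheborhet   [unconditioned shift]
  giving Anmeken teheborhet.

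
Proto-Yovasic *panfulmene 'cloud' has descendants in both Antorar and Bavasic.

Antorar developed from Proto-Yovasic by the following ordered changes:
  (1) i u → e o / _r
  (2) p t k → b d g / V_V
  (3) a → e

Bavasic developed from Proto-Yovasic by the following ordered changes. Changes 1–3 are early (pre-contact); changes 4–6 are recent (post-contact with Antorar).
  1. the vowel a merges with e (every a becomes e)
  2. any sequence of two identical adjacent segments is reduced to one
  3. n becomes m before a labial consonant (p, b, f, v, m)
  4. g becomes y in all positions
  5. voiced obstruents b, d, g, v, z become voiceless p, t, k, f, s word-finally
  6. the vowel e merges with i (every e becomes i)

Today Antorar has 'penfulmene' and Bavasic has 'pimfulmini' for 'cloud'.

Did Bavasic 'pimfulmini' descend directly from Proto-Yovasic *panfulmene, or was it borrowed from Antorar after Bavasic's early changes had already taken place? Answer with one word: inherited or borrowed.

If inherited, *panfulmene would pass through all of Bavasic's changes:
Bavasic: *panfulmene
  panfulmene → penfulmene   [vowel merger]
  penfulmene (rule 2 does not apply)
  penfulmene → pemfulmene   [nasal place assimilation]
  pemfulmene (rule 4 does not apply)
  pemfulmene (rule 5 does not apply)
  pemfulmene → pimfulmini   [vowel merger]
  giving Bavasic pimfulmini.
If borrowed from Antorar 'penfulmene' after the early changes, it would undergo only the recent ones:
  rule 4 (unconditioned shift): no change (penfulmene)
  rule 5 (final devoicing): no change (penfulmene)
  rule 6 (vowel merger): penfulmene → pinfulmini
  ⇒ as a loan: pinfulmini
Bavasic 'pimfulmini' matches the inherited outcome exactly, so it is an inherited cognate, not a loan.

inherited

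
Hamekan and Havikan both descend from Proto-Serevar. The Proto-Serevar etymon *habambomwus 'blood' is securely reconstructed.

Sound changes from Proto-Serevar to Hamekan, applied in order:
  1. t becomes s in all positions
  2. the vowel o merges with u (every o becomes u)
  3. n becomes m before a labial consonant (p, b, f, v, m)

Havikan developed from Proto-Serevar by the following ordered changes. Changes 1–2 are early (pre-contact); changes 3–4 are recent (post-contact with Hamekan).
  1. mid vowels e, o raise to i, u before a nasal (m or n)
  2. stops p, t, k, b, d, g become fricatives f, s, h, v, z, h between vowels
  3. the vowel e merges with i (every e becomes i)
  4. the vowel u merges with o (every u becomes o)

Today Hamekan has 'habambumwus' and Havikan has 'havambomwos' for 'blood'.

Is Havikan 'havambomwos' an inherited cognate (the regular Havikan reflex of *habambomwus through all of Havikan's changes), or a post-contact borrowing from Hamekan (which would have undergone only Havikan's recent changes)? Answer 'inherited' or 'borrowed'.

If inherited, *habambomwus would pass through all of Havikan's changes:
Havikan: start from *habambomwus.
  rule 1 (pre-nasal raising): habambomwus → habambumwus
  rule 2 (intervocalic lenition): habambumwus → havambumwus
  rule 3: no change — havambumwus
  rule 4 (vowel merger): havambumwus → havambomwos
  ⇒ Havikan havambomwos
If borrowed from Hamekan 'habambumwus' after the early changes, it would undergo only the recent ones:
  rule 3 (vowel merger): no change (habambumwus)
  rule 4 (vowel merger): habambumwus → habambomwos
  ⇒ as a loan: habambomwos
Havikan 'havambomwos' matches the inherited outcome exactly, so it is an inherited cognate, not a loan.

inherited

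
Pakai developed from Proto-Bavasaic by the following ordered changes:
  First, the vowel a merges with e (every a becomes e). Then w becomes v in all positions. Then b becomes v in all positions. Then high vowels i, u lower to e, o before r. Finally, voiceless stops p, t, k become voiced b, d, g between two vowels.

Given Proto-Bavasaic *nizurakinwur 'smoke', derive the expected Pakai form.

Pakai: start from *nizurakinwur.
  rule 1 (vowel merger): nizurakinwur → nizurekinwur
  rule 2 (unconditioned shift): nizurekinwur → nizurekinvur
  rule 3: no change — nizurekinvur
  rule 4 (pre-rhotic lowering): nizurekinvur → nizorekinvor
  rule 5 (intervocalic voicing): nizorekinvor → nizoreginvor
  ⇒ Pakai nizoreginvor

nizoreginvor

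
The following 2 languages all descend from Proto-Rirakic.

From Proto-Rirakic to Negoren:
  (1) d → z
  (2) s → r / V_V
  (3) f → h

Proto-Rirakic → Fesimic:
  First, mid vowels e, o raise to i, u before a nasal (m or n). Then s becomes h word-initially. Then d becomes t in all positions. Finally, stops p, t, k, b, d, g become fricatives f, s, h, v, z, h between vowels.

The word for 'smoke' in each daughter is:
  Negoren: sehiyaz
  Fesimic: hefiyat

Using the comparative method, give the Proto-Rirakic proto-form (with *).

Position 7: Negoren has z, Fesimic has t. Taking the neighbouring segments as reconstructed: Negoren z could go back to *d or *z; Fesimic t could go back to *t or *d — the one source consistent with every daughter is *d.
Position 3: Negoren has h, Fesimic has f. Taking the neighbouring segments as reconstructed: Negoren h could go back to *f or *h; Fesimic f could go back to *p or *f — the one source consistent with every daughter is *f.
Position 1: Negoren has s, Fesimic has h. Negoren preserves s here (none of its changes turn any other segment into s), so the proto-segment is *s.
Continuing position by position gives *sefiyad; check it forward:
Negoren: start from *sefiyad.
  rule 1 (unconditioned shift): sefiyad → sefiyaz
  rule 2: no change — sefiyaz
  rule 3 (unconditioned shift): sefiyaz → sehiyaz
  ⇒ Negoren sehiyaz
Fesimic: start from *sefiyad.
  rule 1: no change — sefiyad
  rule 2 (debuccalisation): sefiyad → hefiyad
  rule 3 (unconditioned shift): hefiyad → hefiyat
  rule 4: no change — hefiyat
  ⇒ Fesimic hefiyat
*sefiyad is the unique common source.

*sefiyad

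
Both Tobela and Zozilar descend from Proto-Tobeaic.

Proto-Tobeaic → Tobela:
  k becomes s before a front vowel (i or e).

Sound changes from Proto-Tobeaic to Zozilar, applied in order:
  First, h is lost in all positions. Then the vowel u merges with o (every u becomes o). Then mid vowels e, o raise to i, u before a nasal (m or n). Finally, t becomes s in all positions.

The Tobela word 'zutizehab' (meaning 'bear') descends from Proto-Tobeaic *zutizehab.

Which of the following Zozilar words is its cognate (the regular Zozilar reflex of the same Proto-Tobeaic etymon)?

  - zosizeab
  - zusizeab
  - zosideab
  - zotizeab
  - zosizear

zosizeab

Zozilar: *zutizehab > zutizeab > zotizeab > zosizeab  (by h-loss, vowel merger, unconditioned shift)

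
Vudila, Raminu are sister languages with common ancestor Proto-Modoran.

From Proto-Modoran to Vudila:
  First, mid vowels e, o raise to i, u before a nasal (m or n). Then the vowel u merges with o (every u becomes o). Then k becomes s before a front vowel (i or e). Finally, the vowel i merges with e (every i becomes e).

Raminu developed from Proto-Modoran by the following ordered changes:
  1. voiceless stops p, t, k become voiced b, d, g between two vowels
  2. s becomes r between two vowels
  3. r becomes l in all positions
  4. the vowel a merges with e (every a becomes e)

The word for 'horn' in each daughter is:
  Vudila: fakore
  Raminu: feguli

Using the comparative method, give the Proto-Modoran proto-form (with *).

Position 2: Vudila has a, Raminu has e. Vudila preserves a here (none of its changes turn any other segment into a), so the proto-segment is *a.
Position 3: Vudila has k, Raminu has g. Vudila preserves k here (none of its changes turn any other segment into k), so the proto-segment is *k.
Continuing position by position gives *fakuri; check it forward:
Vudila: *fakuri
  fakuri (rule 1 does not apply)
  fakuri → fakori   [vowel merger]
  fakori (rule 3 does not apply)
  fakori → fakore   [vowel merger]
  giving Vudila fakore.
Raminu: start from *fakuri.
  rule 1 (intervocalic voicing): fakuri → faguri
  rule 2: no change — faguri
  rule 3 (unconditioned shift): faguri → faguli
  rule 4 (vowel merger): faguli → feguli
  ⇒ Raminu feguli
No other proto-form is consistent with every reflex, so the reconstruction is *fakuri.

*fakuri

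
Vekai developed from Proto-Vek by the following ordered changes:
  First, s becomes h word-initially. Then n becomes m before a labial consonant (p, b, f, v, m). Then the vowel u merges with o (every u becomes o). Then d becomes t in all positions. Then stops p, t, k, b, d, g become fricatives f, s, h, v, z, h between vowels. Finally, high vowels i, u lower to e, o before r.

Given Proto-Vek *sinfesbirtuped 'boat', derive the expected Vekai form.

himfesbertofet

Vekai: *sinfesbirtuped > hinfesbirtuped > himfesbirtuped > himfesbirtoped > himfesbirtopet > himfesbirtofet > himfesbertofet  (by debuccalisation, nasal place assimilation, vowel merger, unconditioned shift, intervocalic lenition, pre-rhotic lowering)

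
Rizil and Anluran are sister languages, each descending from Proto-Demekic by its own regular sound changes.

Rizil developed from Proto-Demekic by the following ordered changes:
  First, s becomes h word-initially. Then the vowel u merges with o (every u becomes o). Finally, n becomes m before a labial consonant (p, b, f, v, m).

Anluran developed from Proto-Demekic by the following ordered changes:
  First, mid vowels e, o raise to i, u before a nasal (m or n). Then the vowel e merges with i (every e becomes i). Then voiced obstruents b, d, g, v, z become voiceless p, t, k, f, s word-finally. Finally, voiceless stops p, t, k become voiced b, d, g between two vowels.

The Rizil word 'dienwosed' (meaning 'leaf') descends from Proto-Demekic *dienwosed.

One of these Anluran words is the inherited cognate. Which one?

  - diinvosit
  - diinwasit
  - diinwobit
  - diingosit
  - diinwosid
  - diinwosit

diinwosit

Anluran: start from *dienwosed.
  rule 1 (pre-nasal raising): dienwosed → diinwosed
  rule 2 (vowel merger): diinwosed → diinwosid
  rule 3 (final devoicing): diinwosid → diinwosit
  rule 4: no change — diinwosit
  ⇒ Anluran diinwosit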